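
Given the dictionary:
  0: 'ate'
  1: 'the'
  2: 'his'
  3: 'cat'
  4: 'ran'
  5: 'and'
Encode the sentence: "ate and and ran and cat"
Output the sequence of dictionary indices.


Look up each word in the dictionary:
  'ate' -> 0
  'and' -> 5
  'and' -> 5
  'ran' -> 4
  'and' -> 5
  'cat' -> 3

Encoded: [0, 5, 5, 4, 5, 3]


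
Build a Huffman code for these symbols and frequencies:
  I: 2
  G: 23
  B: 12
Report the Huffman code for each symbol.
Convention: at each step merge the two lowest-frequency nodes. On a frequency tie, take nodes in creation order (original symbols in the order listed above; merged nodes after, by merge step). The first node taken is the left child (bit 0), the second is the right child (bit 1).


Huffman tree construction:
Step 1: Merge I(2) + B(12) = 14
Step 2: Merge (I+B)(14) + G(23) = 37
Read each symbol's code off the tree from the root (left child = 0, right child = 1).

Codes:
  I: 00 (length 2)
  G: 1 (length 1)
  B: 01 (length 2)
Average code length: 51/37 = 1.3784 bits/symbol


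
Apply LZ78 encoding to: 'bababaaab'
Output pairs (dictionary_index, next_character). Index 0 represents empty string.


LZ78 encoding steps:
Dictionary: {0: ''}
Step 1: w='' (idx 0), next='b' -> output (0, 'b'), add 'b' as idx 1
Step 2: w='' (idx 0), next='a' -> output (0, 'a'), add 'a' as idx 2
Step 3: w='b' (idx 1), next='a' -> output (1, 'a'), add 'ba' as idx 3
Step 4: w='ba' (idx 3), next='a' -> output (3, 'a'), add 'baa' as idx 4
Step 5: w='a' (idx 2), next='b' -> output (2, 'b'), add 'ab' as idx 5


Encoded: [(0, 'b'), (0, 'a'), (1, 'a'), (3, 'a'), (2, 'b')]


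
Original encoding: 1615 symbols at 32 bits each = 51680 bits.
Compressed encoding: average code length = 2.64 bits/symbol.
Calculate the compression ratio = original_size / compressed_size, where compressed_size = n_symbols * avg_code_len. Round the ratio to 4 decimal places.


original_size = n_symbols * orig_bits = 1615 * 32 = 51680 bits
compressed_size = n_symbols * avg_code_len = 1615 * 2.64 = 4263.6 bits
ratio = original_size / compressed_size = 51680 / 4263.6 = 12.1212

Compression ratio = 12.1212


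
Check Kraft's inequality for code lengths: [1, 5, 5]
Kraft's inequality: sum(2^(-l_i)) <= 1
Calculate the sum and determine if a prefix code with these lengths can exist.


Sum = 2^(-1) + 2^(-5) + 2^(-5)
    = 0.5 + 0.03125 + 0.03125
    = 18/32 = 0.5625
Since 0.5625 <= 1, Kraft's inequality IS satisfied.
A prefix code with these lengths CAN exist.

Kraft sum = 0.5625. Satisfied.


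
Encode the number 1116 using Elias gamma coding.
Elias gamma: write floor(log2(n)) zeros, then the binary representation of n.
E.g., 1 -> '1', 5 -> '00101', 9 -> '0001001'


num_bits = floor(log2(1116)) + 1 = 11
leading_zeros = num_bits - 1 = 10
binary(1116) = 10001011100

Elias gamma(1116) = '0000000000' + '10001011100' = 000000000010001011100 (21 bits)


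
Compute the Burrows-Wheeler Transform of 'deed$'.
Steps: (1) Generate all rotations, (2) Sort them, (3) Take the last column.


Rotations (sorted):
  0: $deed -> last char: d
  1: d$dee -> last char: e
  2: deed$ -> last char: $
  3: ed$de -> last char: e
  4: eed$d -> last char: d


BWT = de$ed


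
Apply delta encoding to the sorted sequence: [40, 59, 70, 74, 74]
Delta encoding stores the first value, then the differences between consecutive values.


First value: 40
Deltas:
  59 - 40 = 19
  70 - 59 = 11
  74 - 70 = 4
  74 - 74 = 0


Delta encoded: [40, 19, 11, 4, 0]


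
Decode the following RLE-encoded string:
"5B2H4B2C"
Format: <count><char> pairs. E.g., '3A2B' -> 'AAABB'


Expanding each <count><char> pair:
  5B -> 'BBBBB'
  2H -> 'HH'
  4B -> 'BBBB'
  2C -> 'CC'

Decoded = BBBBBHHBBBBCC


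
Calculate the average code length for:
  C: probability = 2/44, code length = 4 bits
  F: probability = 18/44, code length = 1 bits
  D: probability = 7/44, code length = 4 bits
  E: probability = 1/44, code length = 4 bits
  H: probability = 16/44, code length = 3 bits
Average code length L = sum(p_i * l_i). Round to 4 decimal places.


Weighted contributions p_i * l_i:
  C: (2/44) * 4 = 8/44
  F: (18/44) * 1 = 18/44
  D: (7/44) * 4 = 28/44
  E: (1/44) * 4 = 4/44
  H: (16/44) * 3 = 48/44
Sum = (8 + 18 + 28 + 4 + 48)/44 = 106/44

L = 106/44 = 2.4091 bits/symbol


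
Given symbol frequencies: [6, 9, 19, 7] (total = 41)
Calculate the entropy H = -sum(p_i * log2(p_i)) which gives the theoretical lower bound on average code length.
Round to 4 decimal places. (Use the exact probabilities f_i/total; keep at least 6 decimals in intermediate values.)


Per-symbol terms -p_i * log2(p_i) with p_i = f_i/41:
  p = 6/41 = 0.146341: log2(p) = -2.772590, -p*log2(p) = 0.405745
  p = 9/41 = 0.219512: log2(p) = -2.187627, -p*log2(p) = 0.480211
  p = 19/41 = 0.463415: log2(p) = -1.109624, -p*log2(p) = 0.514216
  p = 7/41 = 0.170732: log2(p) = -2.550197, -p*log2(p) = 0.435400
H = 0.405745 + 0.480211 + 0.514216 + 0.435400 = 1.835572

H = 1.8356 bits/symbol


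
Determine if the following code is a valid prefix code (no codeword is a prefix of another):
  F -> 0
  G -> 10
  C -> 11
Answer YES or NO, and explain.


Checking each pair (does one codeword prefix another?):
  F='0' vs G='10': no prefix
  F='0' vs C='11': no prefix
  G='10' vs F='0': no prefix
  G='10' vs C='11': no prefix
  C='11' vs F='0': no prefix
  C='11' vs G='10': no prefix
No violation found over all pairs.

YES -- this is a valid prefix code. No codeword is a prefix of any other codeword.


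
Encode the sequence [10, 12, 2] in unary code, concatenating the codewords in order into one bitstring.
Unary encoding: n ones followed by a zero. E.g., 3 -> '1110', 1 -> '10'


Encode each number as n ones followed by a terminating 0:
  10 -> 11111111110 (11 bits)
  12 -> 1111111111110 (13 bits)
  2 -> 110 (3 bits)
Total length = 11 + 13 + 3 = 27 bits.

Unary([10, 12, 2]) = 111111111101111111111110110 (27 bits)


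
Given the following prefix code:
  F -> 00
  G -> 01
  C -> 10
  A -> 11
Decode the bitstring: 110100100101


Decoding step by step:
Bits 11 -> A
Bits 01 -> G
Bits 00 -> F
Bits 10 -> C
Bits 01 -> G
Bits 01 -> G


Decoded message: AGFCGG


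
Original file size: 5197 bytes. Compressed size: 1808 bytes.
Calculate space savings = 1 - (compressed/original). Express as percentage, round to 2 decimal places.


ratio = compressed/original = 1808/5197 = 0.347893
savings = 1 - ratio = 1 - 0.347893 = 0.652107
as a percentage: 0.652107 * 100 = 65.21%

Space savings = 1 - 1808/5197 = 65.21%


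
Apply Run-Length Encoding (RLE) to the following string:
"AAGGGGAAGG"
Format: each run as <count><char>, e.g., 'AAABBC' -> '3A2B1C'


Scanning runs left to right:
  i=0: run of 'A' x 2 -> '2A'
  i=2: run of 'G' x 4 -> '4G'
  i=6: run of 'A' x 2 -> '2A'
  i=8: run of 'G' x 2 -> '2G'

RLE = 2A4G2A2G


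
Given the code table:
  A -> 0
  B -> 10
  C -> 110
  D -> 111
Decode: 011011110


Decoding:
0 -> A
110 -> C
111 -> D
10 -> B


Result: ACDB


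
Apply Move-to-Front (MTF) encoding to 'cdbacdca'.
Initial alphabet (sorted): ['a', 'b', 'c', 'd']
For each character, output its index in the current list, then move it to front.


MTF encoding:
'c': index 2 in ['a', 'b', 'c', 'd'] -> ['c', 'a', 'b', 'd']
'd': index 3 in ['c', 'a', 'b', 'd'] -> ['d', 'c', 'a', 'b']
'b': index 3 in ['d', 'c', 'a', 'b'] -> ['b', 'd', 'c', 'a']
'a': index 3 in ['b', 'd', 'c', 'a'] -> ['a', 'b', 'd', 'c']
'c': index 3 in ['a', 'b', 'd', 'c'] -> ['c', 'a', 'b', 'd']
'd': index 3 in ['c', 'a', 'b', 'd'] -> ['d', 'c', 'a', 'b']
'c': index 1 in ['d', 'c', 'a', 'b'] -> ['c', 'd', 'a', 'b']
'a': index 2 in ['c', 'd', 'a', 'b'] -> ['a', 'c', 'd', 'b']


Output: [2, 3, 3, 3, 3, 3, 1, 2]


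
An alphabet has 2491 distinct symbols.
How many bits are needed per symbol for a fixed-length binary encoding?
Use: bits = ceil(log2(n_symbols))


log2(2491) = 11.2825
Bracket: 2^11 = 2048 < 2491 <= 2^12 = 4096
So ceil(log2(2491)) = 12

bits = ceil(log2(2491)) = ceil(11.2825) = 12 bits


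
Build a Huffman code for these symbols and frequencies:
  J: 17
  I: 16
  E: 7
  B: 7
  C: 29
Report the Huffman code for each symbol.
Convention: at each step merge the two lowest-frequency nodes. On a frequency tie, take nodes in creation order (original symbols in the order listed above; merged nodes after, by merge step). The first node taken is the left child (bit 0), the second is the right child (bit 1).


Huffman tree construction:
Step 1: Merge E(7) + B(7) = 14
Step 2: Merge (E+B)(14) + I(16) = 30
Step 3: Merge J(17) + C(29) = 46
Step 4: Merge ((E+B)+I)(30) + (J+C)(46) = 76
Read each symbol's code off the tree from the root (left child = 0, right child = 1).

Codes:
  J: 10 (length 2)
  I: 01 (length 2)
  E: 000 (length 3)
  B: 001 (length 3)
  C: 11 (length 2)
Average code length: 166/76 = 2.1842 bits/symbol


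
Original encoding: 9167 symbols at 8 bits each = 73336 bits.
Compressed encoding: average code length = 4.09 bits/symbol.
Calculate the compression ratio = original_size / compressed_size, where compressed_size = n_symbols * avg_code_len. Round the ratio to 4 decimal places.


original_size = n_symbols * orig_bits = 9167 * 8 = 73336 bits
compressed_size = n_symbols * avg_code_len = 9167 * 4.09 = 37493.03 bits
ratio = original_size / compressed_size = 73336 / 37493.03 = 1.956

Compression ratio = 1.956


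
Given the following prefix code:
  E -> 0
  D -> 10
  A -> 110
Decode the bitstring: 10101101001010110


Decoding step by step:
Bits 10 -> D
Bits 10 -> D
Bits 110 -> A
Bits 10 -> D
Bits 0 -> E
Bits 10 -> D
Bits 10 -> D
Bits 110 -> A


Decoded message: DDADEDDA


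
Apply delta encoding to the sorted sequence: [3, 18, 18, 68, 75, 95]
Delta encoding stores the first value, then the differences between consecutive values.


First value: 3
Deltas:
  18 - 3 = 15
  18 - 18 = 0
  68 - 18 = 50
  75 - 68 = 7
  95 - 75 = 20


Delta encoded: [3, 15, 0, 50, 7, 20]


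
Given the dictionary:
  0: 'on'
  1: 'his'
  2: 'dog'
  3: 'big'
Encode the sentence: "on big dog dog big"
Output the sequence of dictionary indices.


Look up each word in the dictionary:
  'on' -> 0
  'big' -> 3
  'dog' -> 2
  'dog' -> 2
  'big' -> 3

Encoded: [0, 3, 2, 2, 3]


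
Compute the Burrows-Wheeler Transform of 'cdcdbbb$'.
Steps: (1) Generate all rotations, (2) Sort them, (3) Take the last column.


Rotations (sorted):
  0: $cdcdbbb -> last char: b
  1: b$cdcdbb -> last char: b
  2: bb$cdcdb -> last char: b
  3: bbb$cdcd -> last char: d
  4: cdbbb$cd -> last char: d
  5: cdcdbbb$ -> last char: $
  6: dbbb$cdc -> last char: c
  7: dcdbbb$c -> last char: c


BWT = bbbdd$cc


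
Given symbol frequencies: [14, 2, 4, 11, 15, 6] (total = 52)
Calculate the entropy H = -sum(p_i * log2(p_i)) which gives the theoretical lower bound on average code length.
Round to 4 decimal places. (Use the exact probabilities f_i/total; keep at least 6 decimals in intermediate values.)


Per-symbol terms -p_i * log2(p_i) with p_i = f_i/52:
  p = 14/52 = 0.269231: log2(p) = -1.893085, -p*log2(p) = 0.509677
  p = 2/52 = 0.038462: log2(p) = -4.700440, -p*log2(p) = 0.180786
  p = 4/52 = 0.076923: log2(p) = -3.700440, -p*log2(p) = 0.284649
  p = 11/52 = 0.211538: log2(p) = -2.241008, -p*log2(p) = 0.474059
  p = 15/52 = 0.288462: log2(p) = -1.793549, -p*log2(p) = 0.517370
  p = 6/52 = 0.115385: log2(p) = -3.115477, -p*log2(p) = 0.359478
H = 0.509677 + 0.180786 + 0.284649 + 0.474059 + 0.517370 + 0.359478 = 2.326019

H = 2.326 bits/symbol


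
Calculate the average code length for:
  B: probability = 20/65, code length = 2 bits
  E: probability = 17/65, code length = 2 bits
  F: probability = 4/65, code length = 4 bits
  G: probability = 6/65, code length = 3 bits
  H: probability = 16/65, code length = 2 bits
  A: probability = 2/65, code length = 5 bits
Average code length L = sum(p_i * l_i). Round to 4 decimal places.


Weighted contributions p_i * l_i:
  B: (20/65) * 2 = 40/65
  E: (17/65) * 2 = 34/65
  F: (4/65) * 4 = 16/65
  G: (6/65) * 3 = 18/65
  H: (16/65) * 2 = 32/65
  A: (2/65) * 5 = 10/65
Sum = (40 + 34 + 16 + 18 + 32 + 10)/65 = 150/65

L = 150/65 = 2.3077 bits/symbol


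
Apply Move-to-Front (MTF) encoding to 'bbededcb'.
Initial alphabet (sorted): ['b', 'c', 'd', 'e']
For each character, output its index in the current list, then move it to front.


MTF encoding:
'b': index 0 in ['b', 'c', 'd', 'e'] -> ['b', 'c', 'd', 'e']
'b': index 0 in ['b', 'c', 'd', 'e'] -> ['b', 'c', 'd', 'e']
'e': index 3 in ['b', 'c', 'd', 'e'] -> ['e', 'b', 'c', 'd']
'd': index 3 in ['e', 'b', 'c', 'd'] -> ['d', 'e', 'b', 'c']
'e': index 1 in ['d', 'e', 'b', 'c'] -> ['e', 'd', 'b', 'c']
'd': index 1 in ['e', 'd', 'b', 'c'] -> ['d', 'e', 'b', 'c']
'c': index 3 in ['d', 'e', 'b', 'c'] -> ['c', 'd', 'e', 'b']
'b': index 3 in ['c', 'd', 'e', 'b'] -> ['b', 'c', 'd', 'e']


Output: [0, 0, 3, 3, 1, 1, 3, 3]


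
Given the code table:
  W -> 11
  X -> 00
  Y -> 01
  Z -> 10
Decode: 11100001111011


Decoding:
11 -> W
10 -> Z
00 -> X
01 -> Y
11 -> W
10 -> Z
11 -> W


Result: WZXYWZW


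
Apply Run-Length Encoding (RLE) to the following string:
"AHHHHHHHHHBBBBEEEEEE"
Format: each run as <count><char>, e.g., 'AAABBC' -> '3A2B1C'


Scanning runs left to right:
  i=0: run of 'A' x 1 -> '1A'
  i=1: run of 'H' x 9 -> '9H'
  i=10: run of 'B' x 4 -> '4B'
  i=14: run of 'E' x 6 -> '6E'

RLE = 1A9H4B6E


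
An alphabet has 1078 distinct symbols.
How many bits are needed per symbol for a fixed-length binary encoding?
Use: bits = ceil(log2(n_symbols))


log2(1078) = 10.0741
Bracket: 2^10 = 1024 < 1078 <= 2^11 = 2048
So ceil(log2(1078)) = 11

bits = ceil(log2(1078)) = ceil(10.0741) = 11 bits


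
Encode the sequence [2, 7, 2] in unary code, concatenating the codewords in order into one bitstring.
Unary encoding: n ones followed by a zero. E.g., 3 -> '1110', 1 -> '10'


Encode each number as n ones followed by a terminating 0:
  2 -> 110 (3 bits)
  7 -> 11111110 (8 bits)
  2 -> 110 (3 bits)
Total length = 3 + 8 + 3 = 14 bits.

Unary([2, 7, 2]) = 11011111110110 (14 bits)


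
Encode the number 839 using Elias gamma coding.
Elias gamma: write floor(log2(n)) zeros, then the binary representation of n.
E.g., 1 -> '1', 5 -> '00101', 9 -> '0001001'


num_bits = floor(log2(839)) + 1 = 10
leading_zeros = num_bits - 1 = 9
binary(839) = 1101000111

Elias gamma(839) = '000000000' + '1101000111' = 0000000001101000111 (19 bits)


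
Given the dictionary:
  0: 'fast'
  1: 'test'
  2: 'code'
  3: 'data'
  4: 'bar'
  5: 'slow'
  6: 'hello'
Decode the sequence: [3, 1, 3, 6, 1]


Look up each index in the dictionary:
  3 -> 'data'
  1 -> 'test'
  3 -> 'data'
  6 -> 'hello'
  1 -> 'test'

Decoded: "data test data hello test"


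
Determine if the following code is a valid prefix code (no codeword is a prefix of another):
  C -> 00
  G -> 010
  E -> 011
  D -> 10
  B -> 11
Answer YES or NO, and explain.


Checking each pair (does one codeword prefix another?):
  C='00' vs G='010': no prefix
  C='00' vs E='011': no prefix
  C='00' vs D='10': no prefix
  C='00' vs B='11': no prefix
  G='010' vs C='00': no prefix
  G='010' vs E='011': no prefix
  G='010' vs D='10': no prefix
  G='010' vs B='11': no prefix
  E='011' vs C='00': no prefix
  E='011' vs G='010': no prefix
  E='011' vs D='10': no prefix
  E='011' vs B='11': no prefix
  D='10' vs C='00': no prefix
  D='10' vs G='010': no prefix
  D='10' vs E='011': no prefix
  D='10' vs B='11': no prefix
  B='11' vs C='00': no prefix
  B='11' vs G='010': no prefix
  B='11' vs E='011': no prefix
  B='11' vs D='10': no prefix
No violation found over all pairs.

YES -- this is a valid prefix code. No codeword is a prefix of any other codeword.


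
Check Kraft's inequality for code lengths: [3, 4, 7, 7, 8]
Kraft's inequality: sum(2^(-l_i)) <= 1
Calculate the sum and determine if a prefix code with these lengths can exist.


Sum = 2^(-3) + 2^(-4) + 2^(-7) + 2^(-7) + 2^(-8)
    = 0.125 + 0.0625 + 0.0078125 + 0.0078125 + 0.00390625
    = 53/256 = 0.20703125
Since 0.20703125 <= 1, Kraft's inequality IS satisfied.
A prefix code with these lengths CAN exist.

Kraft sum = 0.20703125. Satisfied.


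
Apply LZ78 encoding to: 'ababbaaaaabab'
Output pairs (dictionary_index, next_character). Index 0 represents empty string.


LZ78 encoding steps:
Dictionary: {0: ''}
Step 1: w='' (idx 0), next='a' -> output (0, 'a'), add 'a' as idx 1
Step 2: w='' (idx 0), next='b' -> output (0, 'b'), add 'b' as idx 2
Step 3: w='a' (idx 1), next='b' -> output (1, 'b'), add 'ab' as idx 3
Step 4: w='b' (idx 2), next='a' -> output (2, 'a'), add 'ba' as idx 4
Step 5: w='a' (idx 1), next='a' -> output (1, 'a'), add 'aa' as idx 5
Step 6: w='aa' (idx 5), next='b' -> output (5, 'b'), add 'aab' as idx 6
Step 7: w='ab' (idx 3), end of input -> output (3, '')


Encoded: [(0, 'a'), (0, 'b'), (1, 'b'), (2, 'a'), (1, 'a'), (5, 'b'), (3, '')]


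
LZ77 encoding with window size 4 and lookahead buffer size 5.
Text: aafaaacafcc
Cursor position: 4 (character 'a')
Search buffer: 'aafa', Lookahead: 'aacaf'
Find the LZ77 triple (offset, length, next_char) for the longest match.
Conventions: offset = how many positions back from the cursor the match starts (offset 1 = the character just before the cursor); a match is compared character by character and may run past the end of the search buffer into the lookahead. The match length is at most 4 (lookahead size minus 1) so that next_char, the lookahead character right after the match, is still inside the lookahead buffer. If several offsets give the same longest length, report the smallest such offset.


Try each offset into the search buffer:
  offset=1 (pos 3, char 'a'): match length 2
  offset=2 (pos 2, char 'f'): match length 0
  offset=3 (pos 1, char 'a'): match length 1
  offset=4 (pos 0, char 'a'): match length 2
Longest match has length 2, found at offsets 1, 4; take the smallest, offset 1.
next_char = character at position 4 + 2 = 6 -> 'c'

Best match: offset=1, length=2 (matching 'aa' starting at position 3)
LZ77 triple: (1, 2, 'c')


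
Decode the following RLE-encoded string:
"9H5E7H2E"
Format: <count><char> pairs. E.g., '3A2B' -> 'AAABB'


Expanding each <count><char> pair:
  9H -> 'HHHHHHHHH'
  5E -> 'EEEEE'
  7H -> 'HHHHHHH'
  2E -> 'EE'

Decoded = HHHHHHHHHEEEEEHHHHHHHEE


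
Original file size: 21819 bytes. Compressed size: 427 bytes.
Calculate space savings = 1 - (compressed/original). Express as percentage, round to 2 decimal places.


ratio = compressed/original = 427/21819 = 0.01957
savings = 1 - ratio = 1 - 0.01957 = 0.98043
as a percentage: 0.98043 * 100 = 98.04%

Space savings = 1 - 427/21819 = 98.04%


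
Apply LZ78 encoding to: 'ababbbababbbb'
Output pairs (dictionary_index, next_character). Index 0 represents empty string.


LZ78 encoding steps:
Dictionary: {0: ''}
Step 1: w='' (idx 0), next='a' -> output (0, 'a'), add 'a' as idx 1
Step 2: w='' (idx 0), next='b' -> output (0, 'b'), add 'b' as idx 2
Step 3: w='a' (idx 1), next='b' -> output (1, 'b'), add 'ab' as idx 3
Step 4: w='b' (idx 2), next='b' -> output (2, 'b'), add 'bb' as idx 4
Step 5: w='ab' (idx 3), next='a' -> output (3, 'a'), add 'aba' as idx 5
Step 6: w='bb' (idx 4), next='b' -> output (4, 'b'), add 'bbb' as idx 6
Step 7: w='b' (idx 2), end of input -> output (2, '')


Encoded: [(0, 'a'), (0, 'b'), (1, 'b'), (2, 'b'), (3, 'a'), (4, 'b'), (2, '')]


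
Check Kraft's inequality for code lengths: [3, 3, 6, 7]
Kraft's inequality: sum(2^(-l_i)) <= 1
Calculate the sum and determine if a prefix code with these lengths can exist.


Sum = 2^(-3) + 2^(-3) + 2^(-6) + 2^(-7)
    = 0.125 + 0.125 + 0.015625 + 0.0078125
    = 35/128 = 0.2734375
Since 0.2734375 <= 1, Kraft's inequality IS satisfied.
A prefix code with these lengths CAN exist.

Kraft sum = 0.2734375. Satisfied.


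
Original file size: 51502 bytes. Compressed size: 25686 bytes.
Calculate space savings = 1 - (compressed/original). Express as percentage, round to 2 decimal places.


ratio = compressed/original = 25686/51502 = 0.498738
savings = 1 - ratio = 1 - 0.498738 = 0.501262
as a percentage: 0.501262 * 100 = 50.13%

Space savings = 1 - 25686/51502 = 50.13%


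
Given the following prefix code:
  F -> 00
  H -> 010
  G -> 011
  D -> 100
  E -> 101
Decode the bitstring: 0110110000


Decoding step by step:
Bits 011 -> G
Bits 011 -> G
Bits 00 -> F
Bits 00 -> F


Decoded message: GGFF


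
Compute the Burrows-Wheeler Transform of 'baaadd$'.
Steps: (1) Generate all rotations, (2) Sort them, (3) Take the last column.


Rotations (sorted):
  0: $baaadd -> last char: d
  1: aaadd$b -> last char: b
  2: aadd$ba -> last char: a
  3: add$baa -> last char: a
  4: baaadd$ -> last char: $
  5: d$baaad -> last char: d
  6: dd$baaa -> last char: a


BWT = dbaa$da


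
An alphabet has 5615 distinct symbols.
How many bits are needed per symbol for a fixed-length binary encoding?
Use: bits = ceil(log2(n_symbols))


log2(5615) = 12.4551
Bracket: 2^12 = 4096 < 5615 <= 2^13 = 8192
So ceil(log2(5615)) = 13

bits = ceil(log2(5615)) = ceil(12.4551) = 13 bits


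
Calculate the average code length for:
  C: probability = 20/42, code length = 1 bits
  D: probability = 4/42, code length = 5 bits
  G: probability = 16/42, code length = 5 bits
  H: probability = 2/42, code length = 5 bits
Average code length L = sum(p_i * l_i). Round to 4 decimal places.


Weighted contributions p_i * l_i:
  C: (20/42) * 1 = 20/42
  D: (4/42) * 5 = 20/42
  G: (16/42) * 5 = 80/42
  H: (2/42) * 5 = 10/42
Sum = (20 + 20 + 80 + 10)/42 = 130/42

L = 130/42 = 3.0952 bits/symbol


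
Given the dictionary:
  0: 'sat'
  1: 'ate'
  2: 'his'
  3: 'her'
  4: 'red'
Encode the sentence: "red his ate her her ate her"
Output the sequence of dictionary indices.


Look up each word in the dictionary:
  'red' -> 4
  'his' -> 2
  'ate' -> 1
  'her' -> 3
  'her' -> 3
  'ate' -> 1
  'her' -> 3

Encoded: [4, 2, 1, 3, 3, 1, 3]


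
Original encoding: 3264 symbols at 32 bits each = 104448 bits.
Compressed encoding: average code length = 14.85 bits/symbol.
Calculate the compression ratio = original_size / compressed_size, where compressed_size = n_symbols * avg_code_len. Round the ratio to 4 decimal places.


original_size = n_symbols * orig_bits = 3264 * 32 = 104448 bits
compressed_size = n_symbols * avg_code_len = 3264 * 14.85 = 48470.4 bits
ratio = original_size / compressed_size = 104448 / 48470.4 = 2.1549

Compression ratio = 2.1549


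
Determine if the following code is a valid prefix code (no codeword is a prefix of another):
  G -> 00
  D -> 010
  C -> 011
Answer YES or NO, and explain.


Checking each pair (does one codeword prefix another?):
  G='00' vs D='010': no prefix
  G='00' vs C='011': no prefix
  D='010' vs G='00': no prefix
  D='010' vs C='011': no prefix
  C='011' vs G='00': no prefix
  C='011' vs D='010': no prefix
No violation found over all pairs.

YES -- this is a valid prefix code. No codeword is a prefix of any other codeword.


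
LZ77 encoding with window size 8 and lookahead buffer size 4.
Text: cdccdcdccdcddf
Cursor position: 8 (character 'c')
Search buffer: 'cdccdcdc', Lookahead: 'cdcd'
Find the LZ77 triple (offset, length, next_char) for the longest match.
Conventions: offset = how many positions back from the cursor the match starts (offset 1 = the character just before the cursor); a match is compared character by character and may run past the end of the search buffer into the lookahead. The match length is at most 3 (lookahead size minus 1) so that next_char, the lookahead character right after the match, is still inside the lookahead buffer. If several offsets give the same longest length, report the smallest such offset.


Try each offset into the search buffer:
  offset=1 (pos 7, char 'c'): match length 1
  offset=2 (pos 6, char 'd'): match length 0
  offset=3 (pos 5, char 'c'): match length 3
  offset=4 (pos 4, char 'd'): match length 0
  offset=5 (pos 3, char 'c'): match length 3
  offset=6 (pos 2, char 'c'): match length 1
  offset=7 (pos 1, char 'd'): match length 0
  offset=8 (pos 0, char 'c'): match length 3
Longest match has length 3, found at offsets 3, 5, 8; take the smallest, offset 3.
next_char = character at position 8 + 3 = 11 -> 'd'

Best match: offset=3, length=3 (matching 'cdc' starting at position 5)
LZ77 triple: (3, 3, 'd')


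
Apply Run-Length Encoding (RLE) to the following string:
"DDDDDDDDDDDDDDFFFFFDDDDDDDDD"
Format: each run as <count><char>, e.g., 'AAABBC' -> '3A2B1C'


Scanning runs left to right:
  i=0: run of 'D' x 14 -> '14D'
  i=14: run of 'F' x 5 -> '5F'
  i=19: run of 'D' x 9 -> '9D'

RLE = 14D5F9D


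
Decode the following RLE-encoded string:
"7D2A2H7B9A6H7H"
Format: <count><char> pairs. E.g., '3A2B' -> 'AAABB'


Expanding each <count><char> pair:
  7D -> 'DDDDDDD'
  2A -> 'AA'
  2H -> 'HH'
  7B -> 'BBBBBBB'
  9A -> 'AAAAAAAAA'
  6H -> 'HHHHHH'
  7H -> 'HHHHHHH'

Decoded = DDDDDDDAAHHBBBBBBBAAAAAAAAAHHHHHHHHHHHHH


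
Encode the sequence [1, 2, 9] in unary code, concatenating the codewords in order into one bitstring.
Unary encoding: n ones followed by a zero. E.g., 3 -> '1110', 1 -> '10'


Encode each number as n ones followed by a terminating 0:
  1 -> 10 (2 bits)
  2 -> 110 (3 bits)
  9 -> 1111111110 (10 bits)
Total length = 2 + 3 + 10 = 15 bits.

Unary([1, 2, 9]) = 101101111111110 (15 bits)


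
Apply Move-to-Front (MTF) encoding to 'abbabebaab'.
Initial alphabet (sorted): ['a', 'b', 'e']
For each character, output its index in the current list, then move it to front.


MTF encoding:
'a': index 0 in ['a', 'b', 'e'] -> ['a', 'b', 'e']
'b': index 1 in ['a', 'b', 'e'] -> ['b', 'a', 'e']
'b': index 0 in ['b', 'a', 'e'] -> ['b', 'a', 'e']
'a': index 1 in ['b', 'a', 'e'] -> ['a', 'b', 'e']
'b': index 1 in ['a', 'b', 'e'] -> ['b', 'a', 'e']
'e': index 2 in ['b', 'a', 'e'] -> ['e', 'b', 'a']
'b': index 1 in ['e', 'b', 'a'] -> ['b', 'e', 'a']
'a': index 2 in ['b', 'e', 'a'] -> ['a', 'b', 'e']
'a': index 0 in ['a', 'b', 'e'] -> ['a', 'b', 'e']
'b': index 1 in ['a', 'b', 'e'] -> ['b', 'a', 'e']


Output: [0, 1, 0, 1, 1, 2, 1, 2, 0, 1]


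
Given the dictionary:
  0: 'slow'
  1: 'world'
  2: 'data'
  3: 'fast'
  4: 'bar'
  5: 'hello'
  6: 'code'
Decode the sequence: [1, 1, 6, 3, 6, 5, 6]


Look up each index in the dictionary:
  1 -> 'world'
  1 -> 'world'
  6 -> 'code'
  3 -> 'fast'
  6 -> 'code'
  5 -> 'hello'
  6 -> 'code'

Decoded: "world world code fast code hello code"


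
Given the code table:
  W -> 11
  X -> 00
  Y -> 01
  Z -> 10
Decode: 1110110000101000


Decoding:
11 -> W
10 -> Z
11 -> W
00 -> X
00 -> X
10 -> Z
10 -> Z
00 -> X


Result: WZWXXZZX


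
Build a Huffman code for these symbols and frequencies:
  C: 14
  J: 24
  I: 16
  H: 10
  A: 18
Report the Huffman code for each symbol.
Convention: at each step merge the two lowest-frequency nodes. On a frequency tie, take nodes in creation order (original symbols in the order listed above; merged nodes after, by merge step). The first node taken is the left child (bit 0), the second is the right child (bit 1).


Huffman tree construction:
Step 1: Merge H(10) + C(14) = 24
Step 2: Merge I(16) + A(18) = 34
Step 3: Merge J(24) + (H+C)(24) = 48
Step 4: Merge (I+A)(34) + (J+(H+C))(48) = 82
Read each symbol's code off the tree from the root (left child = 0, right child = 1).

Codes:
  C: 111 (length 3)
  J: 10 (length 2)
  I: 00 (length 2)
  H: 110 (length 3)
  A: 01 (length 2)
Average code length: 188/82 = 2.2927 bits/symbol


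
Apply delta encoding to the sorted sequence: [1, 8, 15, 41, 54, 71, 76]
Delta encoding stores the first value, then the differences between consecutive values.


First value: 1
Deltas:
  8 - 1 = 7
  15 - 8 = 7
  41 - 15 = 26
  54 - 41 = 13
  71 - 54 = 17
  76 - 71 = 5


Delta encoded: [1, 7, 7, 26, 13, 17, 5]


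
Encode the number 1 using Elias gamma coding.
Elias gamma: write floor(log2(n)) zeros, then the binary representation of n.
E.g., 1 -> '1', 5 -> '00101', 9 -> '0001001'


num_bits = floor(log2(1)) + 1 = 1
leading_zeros = num_bits - 1 = 0
binary(1) = 1

Elias gamma(1) = '' + '1' = 1 (1 bits)


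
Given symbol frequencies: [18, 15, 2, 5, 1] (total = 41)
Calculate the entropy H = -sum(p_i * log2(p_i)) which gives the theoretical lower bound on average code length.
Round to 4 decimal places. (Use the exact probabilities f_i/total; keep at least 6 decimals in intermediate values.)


Per-symbol terms -p_i * log2(p_i) with p_i = f_i/41:
  p = 18/41 = 0.439024: log2(p) = -1.187627, -p*log2(p) = 0.521397
  p = 15/41 = 0.365854: log2(p) = -1.450661, -p*log2(p) = 0.530730
  p = 2/41 = 0.048780: log2(p) = -4.357552, -p*log2(p) = 0.212564
  p = 5/41 = 0.121951: log2(p) = -3.035624, -p*log2(p) = 0.370198
  p = 1/41 = 0.024390: log2(p) = -5.357552, -p*log2(p) = 0.130672
H = 0.521397 + 0.530730 + 0.212564 + 0.370198 + 0.130672 = 1.765561

H = 1.7656 bits/symbol


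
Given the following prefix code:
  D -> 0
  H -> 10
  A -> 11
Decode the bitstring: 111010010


Decoding step by step:
Bits 11 -> A
Bits 10 -> H
Bits 10 -> H
Bits 0 -> D
Bits 10 -> H


Decoded message: AHHDH


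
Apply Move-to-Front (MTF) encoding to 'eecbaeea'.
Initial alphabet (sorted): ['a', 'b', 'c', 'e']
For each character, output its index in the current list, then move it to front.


MTF encoding:
'e': index 3 in ['a', 'b', 'c', 'e'] -> ['e', 'a', 'b', 'c']
'e': index 0 in ['e', 'a', 'b', 'c'] -> ['e', 'a', 'b', 'c']
'c': index 3 in ['e', 'a', 'b', 'c'] -> ['c', 'e', 'a', 'b']
'b': index 3 in ['c', 'e', 'a', 'b'] -> ['b', 'c', 'e', 'a']
'a': index 3 in ['b', 'c', 'e', 'a'] -> ['a', 'b', 'c', 'e']
'e': index 3 in ['a', 'b', 'c', 'e'] -> ['e', 'a', 'b', 'c']
'e': index 0 in ['e', 'a', 'b', 'c'] -> ['e', 'a', 'b', 'c']
'a': index 1 in ['e', 'a', 'b', 'c'] -> ['a', 'e', 'b', 'c']


Output: [3, 0, 3, 3, 3, 3, 0, 1]


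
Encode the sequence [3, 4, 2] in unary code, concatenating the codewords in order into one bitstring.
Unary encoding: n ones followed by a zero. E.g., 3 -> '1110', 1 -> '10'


Encode each number as n ones followed by a terminating 0:
  3 -> 1110 (4 bits)
  4 -> 11110 (5 bits)
  2 -> 110 (3 bits)
Total length = 4 + 5 + 3 = 12 bits.

Unary([3, 4, 2]) = 111011110110 (12 bits)


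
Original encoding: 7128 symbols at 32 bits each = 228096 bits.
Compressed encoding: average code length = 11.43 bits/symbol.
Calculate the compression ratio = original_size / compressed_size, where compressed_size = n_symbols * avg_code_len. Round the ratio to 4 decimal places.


original_size = n_symbols * orig_bits = 7128 * 32 = 228096 bits
compressed_size = n_symbols * avg_code_len = 7128 * 11.43 = 81473.04 bits
ratio = original_size / compressed_size = 228096 / 81473.04 = 2.7997

Compression ratio = 2.7997


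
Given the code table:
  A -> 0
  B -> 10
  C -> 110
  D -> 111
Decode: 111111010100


Decoding:
111 -> D
111 -> D
0 -> A
10 -> B
10 -> B
0 -> A


Result: DDABBA


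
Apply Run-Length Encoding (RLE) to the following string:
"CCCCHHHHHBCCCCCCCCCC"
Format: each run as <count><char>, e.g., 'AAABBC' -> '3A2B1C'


Scanning runs left to right:
  i=0: run of 'C' x 4 -> '4C'
  i=4: run of 'H' x 5 -> '5H'
  i=9: run of 'B' x 1 -> '1B'
  i=10: run of 'C' x 10 -> '10C'

RLE = 4C5H1B10C


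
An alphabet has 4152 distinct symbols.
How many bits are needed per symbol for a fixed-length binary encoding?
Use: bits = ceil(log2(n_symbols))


log2(4152) = 12.0196
Bracket: 2^12 = 4096 < 4152 <= 2^13 = 8192
So ceil(log2(4152)) = 13

bits = ceil(log2(4152)) = ceil(12.0196) = 13 bits


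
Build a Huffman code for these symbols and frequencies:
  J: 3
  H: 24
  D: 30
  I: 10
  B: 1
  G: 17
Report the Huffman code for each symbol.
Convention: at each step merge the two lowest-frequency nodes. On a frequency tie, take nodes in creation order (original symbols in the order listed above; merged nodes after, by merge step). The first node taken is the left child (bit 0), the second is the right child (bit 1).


Huffman tree construction:
Step 1: Merge B(1) + J(3) = 4
Step 2: Merge (B+J)(4) + I(10) = 14
Step 3: Merge ((B+J)+I)(14) + G(17) = 31
Step 4: Merge H(24) + D(30) = 54
Step 5: Merge (((B+J)+I)+G)(31) + (H+D)(54) = 85
Read each symbol's code off the tree from the root (left child = 0, right child = 1).

Codes:
  J: 0001 (length 4)
  H: 10 (length 2)
  D: 11 (length 2)
  I: 001 (length 3)
  B: 0000 (length 4)
  G: 01 (length 2)
Average code length: 188/85 = 2.2118 bits/symbol


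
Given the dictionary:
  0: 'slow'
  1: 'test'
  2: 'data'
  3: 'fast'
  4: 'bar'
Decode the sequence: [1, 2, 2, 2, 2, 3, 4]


Look up each index in the dictionary:
  1 -> 'test'
  2 -> 'data'
  2 -> 'data'
  2 -> 'data'
  2 -> 'data'
  3 -> 'fast'
  4 -> 'bar'

Decoded: "test data data data data fast bar"


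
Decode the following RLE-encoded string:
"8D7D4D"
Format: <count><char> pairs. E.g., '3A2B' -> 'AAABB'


Expanding each <count><char> pair:
  8D -> 'DDDDDDDD'
  7D -> 'DDDDDDD'
  4D -> 'DDDD'

Decoded = DDDDDDDDDDDDDDDDDDD


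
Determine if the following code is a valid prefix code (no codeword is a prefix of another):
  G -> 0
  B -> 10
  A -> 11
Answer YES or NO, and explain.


Checking each pair (does one codeword prefix another?):
  G='0' vs B='10': no prefix
  G='0' vs A='11': no prefix
  B='10' vs G='0': no prefix
  B='10' vs A='11': no prefix
  A='11' vs G='0': no prefix
  A='11' vs B='10': no prefix
No violation found over all pairs.

YES -- this is a valid prefix code. No codeword is a prefix of any other codeword.


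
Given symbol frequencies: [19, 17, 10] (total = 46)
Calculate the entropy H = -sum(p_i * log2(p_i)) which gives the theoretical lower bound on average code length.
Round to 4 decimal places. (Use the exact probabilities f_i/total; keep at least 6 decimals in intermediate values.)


Per-symbol terms -p_i * log2(p_i) with p_i = f_i/46:
  p = 19/46 = 0.413043: log2(p) = -1.275634, -p*log2(p) = 0.526892
  p = 17/46 = 0.369565: log2(p) = -1.436099, -p*log2(p) = 0.530732
  p = 10/46 = 0.217391: log2(p) = -2.201634, -p*log2(p) = 0.478616
H = 0.526892 + 0.530732 + 0.478616 = 1.536240

H = 1.5362 bits/symbol


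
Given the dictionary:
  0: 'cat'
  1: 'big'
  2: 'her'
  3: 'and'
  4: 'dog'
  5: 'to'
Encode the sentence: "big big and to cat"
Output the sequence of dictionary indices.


Look up each word in the dictionary:
  'big' -> 1
  'big' -> 1
  'and' -> 3
  'to' -> 5
  'cat' -> 0

Encoded: [1, 1, 3, 5, 0]


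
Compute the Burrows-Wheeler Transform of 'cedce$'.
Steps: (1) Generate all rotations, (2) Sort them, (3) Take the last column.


Rotations (sorted):
  0: $cedce -> last char: e
  1: ce$ced -> last char: d
  2: cedce$ -> last char: $
  3: dce$ce -> last char: e
  4: e$cedc -> last char: c
  5: edce$c -> last char: c


BWT = ed$ecc


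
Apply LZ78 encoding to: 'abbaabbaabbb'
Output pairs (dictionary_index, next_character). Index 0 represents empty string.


LZ78 encoding steps:
Dictionary: {0: ''}
Step 1: w='' (idx 0), next='a' -> output (0, 'a'), add 'a' as idx 1
Step 2: w='' (idx 0), next='b' -> output (0, 'b'), add 'b' as idx 2
Step 3: w='b' (idx 2), next='a' -> output (2, 'a'), add 'ba' as idx 3
Step 4: w='a' (idx 1), next='b' -> output (1, 'b'), add 'ab' as idx 4
Step 5: w='ba' (idx 3), next='a' -> output (3, 'a'), add 'baa' as idx 5
Step 6: w='b' (idx 2), next='b' -> output (2, 'b'), add 'bb' as idx 6
Step 7: w='b' (idx 2), end of input -> output (2, '')


Encoded: [(0, 'a'), (0, 'b'), (2, 'a'), (1, 'b'), (3, 'a'), (2, 'b'), (2, '')]


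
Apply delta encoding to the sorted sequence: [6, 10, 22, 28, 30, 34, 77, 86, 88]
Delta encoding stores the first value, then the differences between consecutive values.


First value: 6
Deltas:
  10 - 6 = 4
  22 - 10 = 12
  28 - 22 = 6
  30 - 28 = 2
  34 - 30 = 4
  77 - 34 = 43
  86 - 77 = 9
  88 - 86 = 2


Delta encoded: [6, 4, 12, 6, 2, 4, 43, 9, 2]


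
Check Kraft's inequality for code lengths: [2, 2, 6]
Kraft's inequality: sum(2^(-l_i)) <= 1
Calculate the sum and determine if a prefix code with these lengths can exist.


Sum = 2^(-2) + 2^(-2) + 2^(-6)
    = 0.25 + 0.25 + 0.015625
    = 33/64 = 0.515625
Since 0.515625 <= 1, Kraft's inequality IS satisfied.
A prefix code with these lengths CAN exist.

Kraft sum = 0.515625. Satisfied.


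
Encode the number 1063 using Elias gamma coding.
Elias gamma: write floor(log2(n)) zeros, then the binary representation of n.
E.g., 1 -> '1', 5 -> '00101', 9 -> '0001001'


num_bits = floor(log2(1063)) + 1 = 11
leading_zeros = num_bits - 1 = 10
binary(1063) = 10000100111

Elias gamma(1063) = '0000000000' + '10000100111' = 000000000010000100111 (21 bits)


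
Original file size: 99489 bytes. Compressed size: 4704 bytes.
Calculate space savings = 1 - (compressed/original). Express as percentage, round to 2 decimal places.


ratio = compressed/original = 4704/99489 = 0.047282
savings = 1 - ratio = 1 - 0.047282 = 0.952718
as a percentage: 0.952718 * 100 = 95.27%

Space savings = 1 - 4704/99489 = 95.27%


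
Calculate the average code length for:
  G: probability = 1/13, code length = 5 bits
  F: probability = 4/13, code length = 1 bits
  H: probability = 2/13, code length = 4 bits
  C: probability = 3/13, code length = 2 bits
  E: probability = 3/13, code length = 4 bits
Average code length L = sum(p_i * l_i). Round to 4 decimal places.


Weighted contributions p_i * l_i:
  G: (1/13) * 5 = 5/13
  F: (4/13) * 1 = 4/13
  H: (2/13) * 4 = 8/13
  C: (3/13) * 2 = 6/13
  E: (3/13) * 4 = 12/13
Sum = (5 + 4 + 8 + 6 + 12)/13 = 35/13

L = 35/13 = 2.6923 bits/symbol


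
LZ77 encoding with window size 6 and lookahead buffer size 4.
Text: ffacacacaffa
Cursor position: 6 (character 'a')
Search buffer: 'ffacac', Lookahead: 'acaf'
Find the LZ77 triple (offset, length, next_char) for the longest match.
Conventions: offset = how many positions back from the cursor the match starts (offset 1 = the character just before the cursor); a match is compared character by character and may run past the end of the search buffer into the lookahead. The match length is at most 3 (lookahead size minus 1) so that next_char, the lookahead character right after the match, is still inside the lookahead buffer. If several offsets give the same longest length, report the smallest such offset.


Try each offset into the search buffer:
  offset=1 (pos 5, char 'c'): match length 0
  offset=2 (pos 4, char 'a'): match length 3
  offset=3 (pos 3, char 'c'): match length 0
  offset=4 (pos 2, char 'a'): match length 3
  offset=5 (pos 1, char 'f'): match length 0
  offset=6 (pos 0, char 'f'): match length 0
Longest match has length 3, found at offsets 2, 4; take the smallest, offset 2.
next_char = character at position 6 + 3 = 9 -> 'f'

Best match: offset=2, length=3 (matching 'aca' starting at position 4)
LZ77 triple: (2, 3, 'f')


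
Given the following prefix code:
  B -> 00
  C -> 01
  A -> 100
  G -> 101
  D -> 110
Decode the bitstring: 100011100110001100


Decoding step by step:
Bits 100 -> A
Bits 01 -> C
Bits 110 -> D
Bits 01 -> C
Bits 100 -> A
Bits 01 -> C
Bits 100 -> A


Decoded message: ACDCACA


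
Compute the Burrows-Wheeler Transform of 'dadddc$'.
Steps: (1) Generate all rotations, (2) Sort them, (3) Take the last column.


Rotations (sorted):
  0: $dadddc -> last char: c
  1: adddc$d -> last char: d
  2: c$daddd -> last char: d
  3: dadddc$ -> last char: $
  4: dc$dadd -> last char: d
  5: ddc$dad -> last char: d
  6: dddc$da -> last char: a


BWT = cdd$dda


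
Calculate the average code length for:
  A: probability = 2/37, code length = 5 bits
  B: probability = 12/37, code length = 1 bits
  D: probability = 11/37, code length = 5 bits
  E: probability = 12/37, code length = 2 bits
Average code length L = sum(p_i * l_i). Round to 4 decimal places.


Weighted contributions p_i * l_i:
  A: (2/37) * 5 = 10/37
  B: (12/37) * 1 = 12/37
  D: (11/37) * 5 = 55/37
  E: (12/37) * 2 = 24/37
Sum = (10 + 12 + 55 + 24)/37 = 101/37

L = 101/37 = 2.7297 bits/symbol


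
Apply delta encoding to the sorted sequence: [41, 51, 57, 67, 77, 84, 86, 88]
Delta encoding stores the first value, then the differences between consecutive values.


First value: 41
Deltas:
  51 - 41 = 10
  57 - 51 = 6
  67 - 57 = 10
  77 - 67 = 10
  84 - 77 = 7
  86 - 84 = 2
  88 - 86 = 2


Delta encoded: [41, 10, 6, 10, 10, 7, 2, 2]
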